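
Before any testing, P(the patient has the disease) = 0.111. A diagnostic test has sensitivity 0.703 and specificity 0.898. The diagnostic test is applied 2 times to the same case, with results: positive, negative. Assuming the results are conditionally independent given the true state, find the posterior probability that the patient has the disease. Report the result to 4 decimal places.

With H the event that the patient has the disease, the joint likelihood of the observed sequence is P(data|H) = 0.703·0.297 = 0.20879 and P(data|¬H) = 0.102·0.898 = 0.091596.
Bayes: P(H|data) = 0.111·0.20879 / (0.111·0.20879 + 0.889·0.091596) = 0.023176/0.10460 = 0.2216.

Posterior P(H) ≈ 0.2216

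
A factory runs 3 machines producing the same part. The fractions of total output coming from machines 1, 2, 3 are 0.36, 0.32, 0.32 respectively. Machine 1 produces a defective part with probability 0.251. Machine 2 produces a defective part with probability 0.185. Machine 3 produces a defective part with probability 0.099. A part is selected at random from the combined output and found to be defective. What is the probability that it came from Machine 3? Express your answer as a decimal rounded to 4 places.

Tabulate prior·likelihood by source: [1] prior 0.36, lik 0.251, product 0.09036; [2] prior 0.32, lik 0.185, product 0.05920; [3] prior 0.32, lik 0.099, product 0.03168.
Normalizing constant = 0.18124; the posterior for Machine 3 is its product over the sum, 0.03168/0.18124 = 0.1748.

Posterior probability ≈ 0.1748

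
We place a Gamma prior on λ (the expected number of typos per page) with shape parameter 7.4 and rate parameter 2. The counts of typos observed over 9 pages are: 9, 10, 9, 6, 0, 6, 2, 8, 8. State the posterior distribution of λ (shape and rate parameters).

Posterior: Gamma(shape=65.4, rate=11)

The Poisson likelihood adds the total count to the shape and the number of exposure periods to the rate. Here ∑xᵢ = 58 and n = 9, so shape 7.4→65.4 and rate 2→11.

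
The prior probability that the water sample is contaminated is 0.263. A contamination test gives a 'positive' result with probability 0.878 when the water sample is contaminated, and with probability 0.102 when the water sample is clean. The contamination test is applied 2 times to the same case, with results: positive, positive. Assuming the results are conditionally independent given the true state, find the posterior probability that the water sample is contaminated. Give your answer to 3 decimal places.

Posterior P(H) ≈ 0.964

With H the event that the water sample is contaminated, the joint likelihood of the observed sequence is P(data|H) = 0.878·0.878 = 0.77088 and P(data|¬H) = 0.102·0.102 = 0.010404.
Bayes: P(H|data) = 0.263·0.77088 / (0.263·0.77088 + 0.737·0.010404) = 0.20274/0.21041 = 0.9636.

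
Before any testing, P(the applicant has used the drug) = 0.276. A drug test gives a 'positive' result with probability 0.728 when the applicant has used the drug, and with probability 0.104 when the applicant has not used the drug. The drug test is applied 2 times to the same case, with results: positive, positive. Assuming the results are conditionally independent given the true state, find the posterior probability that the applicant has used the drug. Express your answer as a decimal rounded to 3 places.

Posterior P(H) ≈ 0.949

Let H be the event that the applicant has used the drug; start with P(H) = 0.276. P('positive'|H) = 0.728, P('positive'|¬H) = 0.104.
Update on result 1 ('positive'): P(H) ← 0.728·0.2760 / (0.728·0.2760 + 0.104·0.7240) = 0.20093/0.27622 = 0.7274.
Update on result 2 ('positive'): P(H) ← 0.728·0.7274 / (0.728·0.7274 + 0.104·0.2726) = 0.52955/0.55790 = 0.9492.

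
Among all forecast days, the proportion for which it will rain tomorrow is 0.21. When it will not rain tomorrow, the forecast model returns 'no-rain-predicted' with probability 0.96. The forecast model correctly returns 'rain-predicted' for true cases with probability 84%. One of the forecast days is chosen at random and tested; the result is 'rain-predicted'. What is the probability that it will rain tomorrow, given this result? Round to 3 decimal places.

Let H be the event that it will rain tomorrow. P(H) = 0.21, so P(¬H) = 0.79. With E the 'rain-predicted' result, P(E|H) = 0.84 and P(E|¬H) = 0.04.
P(E) = 0.84·0.21 + 0.04·0.79 = 0.17640 + 0.031600 = 0.20800.
By Bayes' theorem, P(H|E) = 0.17640 / 0.20800 = 0.848.

P(H | E) ≈ 0.848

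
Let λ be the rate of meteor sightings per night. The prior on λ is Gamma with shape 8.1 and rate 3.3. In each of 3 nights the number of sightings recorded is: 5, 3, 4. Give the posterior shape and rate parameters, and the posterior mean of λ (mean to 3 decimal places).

Total count ∑xᵢ = 12 over n = 3 nights.
Gamma is conjugate to the Poisson likelihood: posterior is Gamma(shape = 8.1+12 = 20.1, rate = 3.3+3 = 6.3).
Posterior mean = shape/rate = 20.1/6.3 = 3.190.

Posterior: Gamma(shape=20.1, rate=6.3); mean ≈ 3.190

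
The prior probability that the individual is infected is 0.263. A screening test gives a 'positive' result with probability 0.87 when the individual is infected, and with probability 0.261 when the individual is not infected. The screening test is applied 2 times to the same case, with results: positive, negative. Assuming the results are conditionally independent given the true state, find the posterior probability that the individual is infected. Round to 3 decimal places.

Let H be the event that the individual is infected; start with P(H) = 0.263. P('positive'|H) = 0.87, P('positive'|¬H) = 0.261.
Update on result 1 ('positive'): P(H) ← 0.87·0.2630 / (0.87·0.2630 + 0.261·0.7370) = 0.22881/0.42117 = 0.5433.
Update on result 2 ('negative'): P(H) ← 0.13·0.5433 / (0.13·0.5433 + 0.739·0.4567) = 0.070626/0.40814 = 0.1730.

Posterior P(H) ≈ 0.173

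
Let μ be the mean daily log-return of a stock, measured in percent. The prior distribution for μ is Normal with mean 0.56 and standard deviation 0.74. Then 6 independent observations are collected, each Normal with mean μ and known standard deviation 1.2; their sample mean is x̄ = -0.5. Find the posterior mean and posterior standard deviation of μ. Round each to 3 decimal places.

Posterior mean ≈ -0.177; posterior SD ≈ 0.408

With known σ, the Normal prior is conjugate. Weight on the data is w = (n/σ²)/(n/σ² + 1/τ₀²) = 4.16667/(4.16667+1.82615) = 0.69528.
Posterior mean = w·x̄ + (1−w)·μ₀ = 0.69528·-0.5 + 0.30472·0.56 = -0.177. Posterior variance = 1/(4.16667+1.82615) = 0.166866, so SD = 0.408.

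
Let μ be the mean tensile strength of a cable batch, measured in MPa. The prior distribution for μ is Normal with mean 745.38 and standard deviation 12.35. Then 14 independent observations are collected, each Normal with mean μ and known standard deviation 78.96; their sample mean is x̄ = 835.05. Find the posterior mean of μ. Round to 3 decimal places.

Posterior mean ≈ 768.256

Prior precision 1/τ₀² = 1/12.35² = 0.00655641; data precision n/σ² = 14/78.96² = 0.00224550.
Posterior precision = 0.00655641 + 0.00224550 = 0.00880191.
Posterior mean = (0.00655641·745.38 + 0.00224550·835.05) / 0.00880191 = 768.256.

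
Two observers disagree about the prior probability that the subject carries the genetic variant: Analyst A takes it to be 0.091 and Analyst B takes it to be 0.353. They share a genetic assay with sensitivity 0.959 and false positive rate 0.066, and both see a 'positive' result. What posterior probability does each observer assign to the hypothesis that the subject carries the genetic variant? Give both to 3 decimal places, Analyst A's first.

The likelihood ratio for a 'positive' result is 0.959/0.066 = 14.530.
Analyst A: prior odds 0.091/0.909 = 0.10011; posterior odds 1.4546; posterior probability 0.593.
Analyst B: prior odds 0.353/0.647 = 0.54560; posterior odds 7.9277; posterior probability 0.888.

Analyst A: 0.593; Analyst B: 0.888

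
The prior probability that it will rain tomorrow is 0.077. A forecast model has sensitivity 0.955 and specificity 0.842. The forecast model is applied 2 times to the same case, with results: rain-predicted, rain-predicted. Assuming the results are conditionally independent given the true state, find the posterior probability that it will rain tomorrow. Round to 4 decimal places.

Let H be the event that it will rain tomorrow; start with P(H) = 0.077. P('rain-predicted'|H) = 0.955, P('rain-predicted'|¬H) = 0.158.
Update on result 1 ('rain-predicted'): P(H) ← 0.955·0.0770 / (0.955·0.0770 + 0.158·0.9230) = 0.073535/0.21937 = 0.3352.
Update on result 2 ('rain-predicted'): P(H) ← 0.955·0.3352 / (0.955·0.3352 + 0.158·0.6648) = 0.32013/0.42516 = 0.7530.

Posterior P(H) ≈ 0.7530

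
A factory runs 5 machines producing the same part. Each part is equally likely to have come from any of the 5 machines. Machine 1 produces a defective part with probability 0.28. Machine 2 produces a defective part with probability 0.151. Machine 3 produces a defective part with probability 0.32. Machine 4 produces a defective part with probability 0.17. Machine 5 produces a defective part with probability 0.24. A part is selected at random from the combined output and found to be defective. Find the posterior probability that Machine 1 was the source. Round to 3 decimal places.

Posterior probability ≈ 0.241

Tabulate prior·likelihood by source: [1] prior 0.2, lik 0.28, product 0.05600; [2] prior 0.2, lik 0.151, product 0.03020; [3] prior 0.2, lik 0.32, product 0.06400; [4] prior 0.2, lik 0.17, product 0.03400; [5] prior 0.2, lik 0.24, product 0.04800.
Normalizing constant = 0.23220; the posterior for Machine 1 is its product over the sum, 0.05600/0.23220 = 0.241.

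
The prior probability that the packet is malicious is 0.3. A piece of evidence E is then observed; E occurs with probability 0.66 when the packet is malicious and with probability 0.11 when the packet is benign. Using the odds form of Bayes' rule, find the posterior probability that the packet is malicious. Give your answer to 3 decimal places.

Posterior probability ≈ 0.720

Prior odds = 0.3/(1−0.3) = 0.42857. In log-odds, ln(0.42857) = -0.84730.
Add log likelihood ratio: ln(6.0000) = 1.7918.
Posterior log-odds = 0.94446, so posterior odds = exp(0.94446) = 2.5714. Converting, P(H|E) = 2.5714/3.5714 = 0.720.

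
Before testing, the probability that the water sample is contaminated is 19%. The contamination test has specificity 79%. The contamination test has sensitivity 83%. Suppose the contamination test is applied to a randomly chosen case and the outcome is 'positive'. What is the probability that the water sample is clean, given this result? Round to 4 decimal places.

Let H be the event that the water sample is contaminated. P(H) = 0.19, so P(¬H) = 0.81. With E the 'positive' result, P(E|H) = 0.83 and P(E|¬H) = 0.21.
P(E) = 0.83·0.19 + 0.21·0.81 = 0.15770 + 0.17010 = 0.32780.
By Bayes' theorem, P(H|E) = 0.15770 / 0.32780 = 0.4811. Hence P(¬H|E) = 1 − 0.4811 = 0.5189.

P(¬H | E) ≈ 0.5189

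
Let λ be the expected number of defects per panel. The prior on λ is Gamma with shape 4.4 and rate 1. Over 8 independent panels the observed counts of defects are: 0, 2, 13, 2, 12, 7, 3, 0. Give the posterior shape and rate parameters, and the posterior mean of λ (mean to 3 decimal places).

Posterior: Gamma(shape=43.4, rate=9); mean ≈ 4.822

The Poisson likelihood adds the total count to the shape and the number of exposure periods to the rate. Here ∑xᵢ = 39 and n = 8, so shape 4.4→43.4 and rate 1→9.
E[λ | data] = 43.4/9 = 4.822.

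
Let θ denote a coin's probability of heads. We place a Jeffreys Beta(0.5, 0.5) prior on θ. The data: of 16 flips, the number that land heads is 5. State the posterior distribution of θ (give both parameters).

Posterior: Beta(5.5, 11.5)

The binomial likelihood is conjugate to the Beta prior: with 5 successes and 11 failures, the posterior is Beta(0.5+5, 0.5+11) = Beta(5.5, 11.5).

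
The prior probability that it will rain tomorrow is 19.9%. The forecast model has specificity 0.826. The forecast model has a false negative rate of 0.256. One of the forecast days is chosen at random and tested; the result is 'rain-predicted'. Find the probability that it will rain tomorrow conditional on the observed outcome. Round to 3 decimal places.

Let H be the event that it will rain tomorrow. P(H) = 0.199, so P(¬H) = 0.801. With E the 'rain-predicted' result, P(E|H) = 0.744 and P(E|¬H) = 0.174.
P(E) = 0.744·0.199 + 0.174·0.801 = 0.14806 + 0.13937 = 0.28743.
By Bayes' theorem, P(H|E) = 0.14806 / 0.28743 = 0.515.

P(H | E) ≈ 0.515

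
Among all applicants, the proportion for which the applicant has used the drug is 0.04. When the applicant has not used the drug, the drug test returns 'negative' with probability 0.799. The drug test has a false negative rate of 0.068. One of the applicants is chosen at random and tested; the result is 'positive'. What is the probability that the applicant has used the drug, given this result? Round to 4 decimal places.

P(H | E) ≈ 0.1619

Write H for 'the applicant has used the drug'. Prior odds H:¬H = 0.04/0.96 = 0.041667. For the 'positive' outcome, the likelihood ratio is 0.932/0.201 = 4.6368.
Posterior odds = 0.041667 × 4.6368 = 0.19320, so P(H|E) = 0.19320/(1+0.19320) = 0.1619.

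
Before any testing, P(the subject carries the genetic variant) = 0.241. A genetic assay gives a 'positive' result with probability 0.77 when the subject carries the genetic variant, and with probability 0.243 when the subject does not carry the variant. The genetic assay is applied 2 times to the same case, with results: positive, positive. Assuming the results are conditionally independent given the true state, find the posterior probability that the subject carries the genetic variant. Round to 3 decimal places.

Posterior P(H) ≈ 0.761

Let H be the event that the subject carries the genetic variant; start with P(H) = 0.241. P('positive'|H) = 0.77, P('positive'|¬H) = 0.243.
Update on result 1 ('positive'): P(H) ← 0.77·0.2410 / (0.77·0.2410 + 0.243·0.7590) = 0.18557/0.37001 = 0.5015.
Update on result 2 ('positive'): P(H) ← 0.77·0.5015 / (0.77·0.5015 + 0.243·0.4985) = 0.38618/0.50731 = 0.7612.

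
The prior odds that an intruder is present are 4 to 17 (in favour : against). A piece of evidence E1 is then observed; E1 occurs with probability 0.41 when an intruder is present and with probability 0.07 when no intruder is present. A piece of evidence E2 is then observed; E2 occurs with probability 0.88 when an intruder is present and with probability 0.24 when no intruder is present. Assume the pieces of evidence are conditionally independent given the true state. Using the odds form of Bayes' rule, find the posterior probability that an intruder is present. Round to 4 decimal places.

Posterior probability ≈ 0.8348

Prior odds = 4/17 = 0.23529. In log-odds, ln(0.23529) = -1.4469.
Add log likelihood ratios: ln(5.8571) + ln(3.6667) = 3.0669.
Posterior log-odds = 1.6200, so posterior odds = exp(1.6200) = 5.0532. Converting, P(H|E) = 5.0532/6.0532 = 0.8348.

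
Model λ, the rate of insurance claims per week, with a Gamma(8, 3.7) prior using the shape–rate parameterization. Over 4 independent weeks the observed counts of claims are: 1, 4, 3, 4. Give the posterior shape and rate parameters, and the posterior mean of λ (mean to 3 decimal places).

The Poisson likelihood adds the total count to the shape and the number of exposure periods to the rate. Here ∑xᵢ = 12 and n = 4, so shape 8→20 and rate 3.7→7.7.
E[λ | data] = 20/7.7 = 2.597.

Posterior: Gamma(shape=20, rate=7.7); mean ≈ 2.597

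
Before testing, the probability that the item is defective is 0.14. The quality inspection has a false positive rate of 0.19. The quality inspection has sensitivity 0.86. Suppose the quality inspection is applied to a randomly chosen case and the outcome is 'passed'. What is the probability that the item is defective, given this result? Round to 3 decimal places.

Write H for 'the item is defective'. Prior odds H:¬H = 0.14/0.86 = 0.16279. For the 'passed' outcome, the likelihood ratio is 0.14/0.81 = 0.17284.
Posterior odds = 0.16279 × 0.17284 = 0.028137, so P(H|E) = 0.028137/(1+0.028137) = 0.027.

P(H | E) ≈ 0.027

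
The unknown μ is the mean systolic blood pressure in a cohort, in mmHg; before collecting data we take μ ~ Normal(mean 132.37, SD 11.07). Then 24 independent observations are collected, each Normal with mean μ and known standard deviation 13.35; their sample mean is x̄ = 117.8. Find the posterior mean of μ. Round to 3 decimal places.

Posterior mean ≈ 118.632

Prior precision 1/τ₀² = 1/11.07² = 0.00816027; data precision n/σ² = 24/13.35² = 0.134663.
Posterior precision = 0.00816027 + 0.134663 = 0.142823.
Posterior mean = (0.00816027·132.37 + 0.134663·117.8) / 0.142823 = 118.632.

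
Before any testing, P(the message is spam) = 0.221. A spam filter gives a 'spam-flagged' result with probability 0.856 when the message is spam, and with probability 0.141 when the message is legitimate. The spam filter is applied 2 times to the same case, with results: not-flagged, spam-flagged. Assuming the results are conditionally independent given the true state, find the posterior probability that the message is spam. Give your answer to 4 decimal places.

Posterior P(H) ≈ 0.2240

Let H be the event that the message is spam; start with P(H) = 0.221. P('spam-flagged'|H) = 0.856, P('spam-flagged'|¬H) = 0.141.
Update on result 1 ('not-flagged'): P(H) ← 0.144·0.2210 / (0.144·0.2210 + 0.859·0.7790) = 0.031824/0.70098 = 0.0454.
Update on result 2 ('spam-flagged'): P(H) ← 0.856·0.0454 / (0.856·0.0454 + 0.141·0.9546) = 0.038862/0.17346 = 0.2240.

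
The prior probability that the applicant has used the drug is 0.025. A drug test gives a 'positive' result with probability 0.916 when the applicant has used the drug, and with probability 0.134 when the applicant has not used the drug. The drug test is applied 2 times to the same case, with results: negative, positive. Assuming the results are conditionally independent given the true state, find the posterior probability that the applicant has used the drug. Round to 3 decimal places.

Let H be the event that the applicant has used the drug; start with P(H) = 0.025. P('positive'|H) = 0.916, P('positive'|¬H) = 0.134.
Update on result 1 ('negative'): P(H) ← 0.084·0.0250 / (0.084·0.0250 + 0.866·0.9750) = 0.0021000/0.84645 = 0.0025.
Update on result 2 ('positive'): P(H) ← 0.916·0.0025 / (0.916·0.0025 + 0.134·0.9975) = 0.0022726/0.13594 = 0.0167.

Posterior P(H) ≈ 0.017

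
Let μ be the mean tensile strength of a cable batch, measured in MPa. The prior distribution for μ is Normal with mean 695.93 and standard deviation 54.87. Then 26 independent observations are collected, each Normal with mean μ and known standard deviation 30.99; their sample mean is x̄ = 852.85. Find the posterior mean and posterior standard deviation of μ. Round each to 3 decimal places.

Prior precision 1/τ₀² = 1/54.87² = 0.00033215; data precision n/σ² = 26/30.99² = 0.0270726.
Posterior precision = 0.00033215 + 0.0270726 = 0.0274048, giving posterior SD = 1/√0.0274048 = 6.041.
Posterior mean = (0.00033215·695.93 + 0.0270726·852.85) / 0.0274048 = 850.948.

Posterior mean ≈ 850.948; posterior SD ≈ 6.041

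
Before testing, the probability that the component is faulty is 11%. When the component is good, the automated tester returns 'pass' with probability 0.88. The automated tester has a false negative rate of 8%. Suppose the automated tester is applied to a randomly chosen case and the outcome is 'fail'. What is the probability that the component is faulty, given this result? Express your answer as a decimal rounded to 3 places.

Let H be the event that the component is faulty. P(H) = 0.11, so P(¬H) = 0.89. With E the 'fail' result, P(E|H) = 0.92 and P(E|¬H) = 0.12.
P(E) = 0.92·0.11 + 0.12·0.89 = 0.10120 + 0.10680 = 0.20800.
By Bayes' theorem, P(H|E) = 0.10120 / 0.20800 = 0.487.

P(H | E) ≈ 0.487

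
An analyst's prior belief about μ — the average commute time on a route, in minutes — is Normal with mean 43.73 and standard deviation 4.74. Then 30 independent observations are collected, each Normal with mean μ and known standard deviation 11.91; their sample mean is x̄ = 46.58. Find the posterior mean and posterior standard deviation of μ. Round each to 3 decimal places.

Posterior mean ≈ 46.084; posterior SD ≈ 1.976

With known σ, the Normal prior is conjugate. Weight on the data is w = (n/σ²)/(n/σ² + 1/τ₀²) = 0.211494/(0.211494+0.0445085) = 0.82614.
Posterior mean = w·x̄ + (1−w)·μ₀ = 0.82614·46.58 + 0.17386·43.73 = 46.084. Posterior variance = 1/(0.211494+0.0445085) = 3.90621, so SD = 1.976.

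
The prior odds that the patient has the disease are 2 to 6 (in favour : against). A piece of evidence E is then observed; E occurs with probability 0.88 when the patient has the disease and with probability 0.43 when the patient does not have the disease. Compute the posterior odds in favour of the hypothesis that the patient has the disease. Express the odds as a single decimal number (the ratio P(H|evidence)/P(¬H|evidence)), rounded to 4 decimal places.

Posterior odds ≈ 0.6822

Prior odds = 2/6 = 0.33333. In log-odds, ln(0.33333) = -1.0986.
Add log likelihood ratio: ln(2.0465) = 0.71614.
Posterior log-odds = -0.38248, so posterior odds = exp(-0.38248) = 0.68217.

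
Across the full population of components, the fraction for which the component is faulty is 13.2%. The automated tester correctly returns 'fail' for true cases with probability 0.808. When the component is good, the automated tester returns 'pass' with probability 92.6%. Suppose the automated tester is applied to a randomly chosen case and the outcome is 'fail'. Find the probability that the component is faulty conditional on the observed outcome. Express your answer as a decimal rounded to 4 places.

Write H for 'the component is faulty'. Prior odds H:¬H = 0.132/0.868 = 0.15207. For the 'fail' outcome, the likelihood ratio is 0.808/0.074 = 10.919.
Posterior odds = 0.15207 × 10.919 = 1.6605, so P(H|E) = 1.6605/(1+1.6605) = 0.6241.

P(H | E) ≈ 0.6241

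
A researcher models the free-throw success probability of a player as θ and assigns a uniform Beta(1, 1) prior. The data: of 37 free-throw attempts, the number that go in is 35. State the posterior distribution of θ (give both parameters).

Observing 35 successes and 2 failures updates Beta(1, 1) by adding the success and failure counts to the two shape parameters: α = 1+35 = 36, β = 1+2 = 3.

Posterior: Beta(36, 3)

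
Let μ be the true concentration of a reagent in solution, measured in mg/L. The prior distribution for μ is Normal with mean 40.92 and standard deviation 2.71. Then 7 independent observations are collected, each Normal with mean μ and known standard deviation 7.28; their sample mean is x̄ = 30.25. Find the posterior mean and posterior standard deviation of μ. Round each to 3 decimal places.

Prior precision 1/τ₀² = 1/2.71² = 0.136164; data precision n/σ² = 7/7.28² = 0.132079.
Posterior precision = 0.136164 + 0.132079 = 0.268243, giving posterior SD = 1/√0.268243 = 1.931.
Posterior mean = (0.136164·40.92 + 0.132079·30.25) / 0.268243 = 35.666.

Posterior mean ≈ 35.666; posterior SD ≈ 1.931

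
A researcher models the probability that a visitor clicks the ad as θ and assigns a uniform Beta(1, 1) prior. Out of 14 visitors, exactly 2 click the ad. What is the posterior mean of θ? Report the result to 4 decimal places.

The binomial likelihood is conjugate to the Beta prior: with 2 successes and 12 failures, the posterior is Beta(1+2, 1+12) = Beta(3, 13).
E[θ | data] = 3/(3+13) = 0.1875.

Posterior mean ≈ 0.1875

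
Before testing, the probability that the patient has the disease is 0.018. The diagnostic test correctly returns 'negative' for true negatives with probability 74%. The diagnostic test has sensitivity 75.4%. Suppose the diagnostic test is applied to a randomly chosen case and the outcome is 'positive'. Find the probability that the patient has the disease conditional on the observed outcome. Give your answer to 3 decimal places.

Write H for 'the patient has the disease'. Prior odds H:¬H = 0.018/0.982 = 0.018330. For the 'positive' outcome, the likelihood ratio is 0.754/0.26 = 2.9000.
Posterior odds = 0.018330 × 2.9000 = 0.053157, so P(H|E) = 0.053157/(1+0.053157) = 0.050.

P(H | E) ≈ 0.050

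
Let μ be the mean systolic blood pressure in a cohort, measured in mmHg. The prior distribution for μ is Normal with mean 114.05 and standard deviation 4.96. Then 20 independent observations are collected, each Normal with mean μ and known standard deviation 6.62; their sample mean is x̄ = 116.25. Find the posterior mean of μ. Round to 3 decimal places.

Posterior mean ≈ 116.070

Prior precision 1/τ₀² = 1/4.96² = 0.0406478; data precision n/σ² = 20/6.62² = 0.456367.
Posterior precision = 0.0406478 + 0.456367 = 0.497015.
Posterior mean = (0.0406478·114.05 + 0.456367·116.25) / 0.497015 = 116.070.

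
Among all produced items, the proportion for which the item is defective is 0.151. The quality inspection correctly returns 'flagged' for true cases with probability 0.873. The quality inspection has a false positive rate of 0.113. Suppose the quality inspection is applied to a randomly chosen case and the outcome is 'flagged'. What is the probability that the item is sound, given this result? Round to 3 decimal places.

P(¬H | E) ≈ 0.421

Write H for 'the item is defective'. Prior odds H:¬H = 0.151/0.849 = 0.17786. For the 'flagged' outcome, the likelihood ratio is 0.873/0.113 = 7.7257.
Posterior odds = 0.17786 × 7.7257 = 1.3741, so P(H|E) = 1.3741/(1+1.3741) = 0.579. Then P(¬H|E) = 1 − 0.579 = 0.421.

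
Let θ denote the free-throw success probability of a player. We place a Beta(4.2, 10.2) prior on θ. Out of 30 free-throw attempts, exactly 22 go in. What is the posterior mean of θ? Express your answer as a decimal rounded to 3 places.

The binomial likelihood is conjugate to the Beta prior: with 22 successes and 8 failures, the posterior is Beta(4.2+22, 10.2+8) = Beta(26.2, 18.2).
E[θ | data] = 26.2/(26.2+18.2) = 0.590.

Posterior mean ≈ 0.590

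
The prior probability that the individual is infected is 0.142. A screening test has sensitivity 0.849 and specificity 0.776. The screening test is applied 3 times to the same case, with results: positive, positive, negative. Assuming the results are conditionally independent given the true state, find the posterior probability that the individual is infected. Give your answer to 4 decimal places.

Posterior P(H) ≈ 0.3163

With H the event that the individual is infected, the joint likelihood of the observed sequence is P(data|H) = 0.849·0.849·0.151 = 0.10884 and P(data|¬H) = 0.224·0.224·0.776 = 0.038937.
Bayes: P(H|data) = 0.142·0.10884 / (0.142·0.10884 + 0.858·0.038937) = 0.015455/0.048863 = 0.3163.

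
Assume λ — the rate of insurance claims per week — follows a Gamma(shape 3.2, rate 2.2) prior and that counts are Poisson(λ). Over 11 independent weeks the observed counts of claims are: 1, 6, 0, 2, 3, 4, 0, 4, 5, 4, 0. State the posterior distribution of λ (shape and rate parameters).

Total count ∑xᵢ = 29 over n = 11 weeks.
Gamma is conjugate to the Poisson likelihood: posterior is Gamma(shape = 3.2+29 = 32.2, rate = 2.2+11 = 13.2).

Posterior: Gamma(shape=32.2, rate=13.2)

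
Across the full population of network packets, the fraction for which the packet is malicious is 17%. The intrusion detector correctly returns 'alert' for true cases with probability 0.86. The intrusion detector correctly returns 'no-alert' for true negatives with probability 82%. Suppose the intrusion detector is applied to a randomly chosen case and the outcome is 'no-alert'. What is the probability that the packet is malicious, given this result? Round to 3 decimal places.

P(H | E) ≈ 0.034

Let H be the event that the packet is malicious. P(H) = 0.17, so P(¬H) = 0.83. With E the 'no-alert' result, P(E|H) = 0.14 and P(E|¬H) = 0.82.
P(E) = 0.14·0.17 + 0.82·0.83 = 0.023800 + 0.68060 = 0.70440.
By Bayes' theorem, P(H|E) = 0.023800 / 0.70440 = 0.034.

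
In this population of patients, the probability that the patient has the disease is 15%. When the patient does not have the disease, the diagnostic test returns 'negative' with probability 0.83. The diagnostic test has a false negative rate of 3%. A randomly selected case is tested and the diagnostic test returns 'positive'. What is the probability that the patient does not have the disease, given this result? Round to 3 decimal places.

P(¬H | E) ≈ 0.498

Let H be the event that the patient has the disease. P(H) = 0.15, so P(¬H) = 0.85. With E the 'positive' result, P(E|H) = 0.97 and P(E|¬H) = 0.17.
P(E) = 0.97·0.15 + 0.17·0.85 = 0.14550 + 0.14450 = 0.29000.
By Bayes' theorem, P(H|E) = 0.14550 / 0.29000 = 0.502. Hence P(¬H|E) = 1 − 0.502 = 0.498.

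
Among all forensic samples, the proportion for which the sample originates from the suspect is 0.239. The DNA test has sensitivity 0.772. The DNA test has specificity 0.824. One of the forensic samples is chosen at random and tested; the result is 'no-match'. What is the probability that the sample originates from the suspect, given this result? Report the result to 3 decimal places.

P(H | E) ≈ 0.080

Write H for 'the sample originates from the suspect'. Prior odds H:¬H = 0.239/0.761 = 0.31406. For the 'no-match' outcome, the likelihood ratio is 0.228/0.824 = 0.27670.
Posterior odds = 0.31406 × 0.27670 = 0.086900, so P(H|E) = 0.086900/(1+0.086900) = 0.080.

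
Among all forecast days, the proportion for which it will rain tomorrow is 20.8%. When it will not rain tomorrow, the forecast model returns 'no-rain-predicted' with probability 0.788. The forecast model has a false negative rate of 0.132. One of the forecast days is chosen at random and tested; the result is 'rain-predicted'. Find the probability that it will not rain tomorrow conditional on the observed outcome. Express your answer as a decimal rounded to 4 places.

P(¬H | E) ≈ 0.4819

Write H for 'it will rain tomorrow'. Prior odds H:¬H = 0.208/0.792 = 0.26263. For the 'rain-predicted' outcome, the likelihood ratio is 0.868/0.212 = 4.0943.
Posterior odds = 0.26263 × 4.0943 = 1.0753, so P(H|E) = 1.0753/(1+1.0753) = 0.5181. Then P(¬H|E) = 1 − 0.5181 = 0.4819.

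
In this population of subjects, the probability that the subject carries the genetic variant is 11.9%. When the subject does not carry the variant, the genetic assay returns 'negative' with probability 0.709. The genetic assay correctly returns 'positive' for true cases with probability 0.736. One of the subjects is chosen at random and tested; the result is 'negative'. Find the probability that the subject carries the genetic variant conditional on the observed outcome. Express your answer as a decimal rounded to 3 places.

P(H | E) ≈ 0.048

Let H be the event that the subject carries the genetic variant. P(H) = 0.119, so P(¬H) = 0.881. With E the 'negative' result, P(E|H) = 0.264 and P(E|¬H) = 0.709.
P(E) = 0.264·0.119 + 0.709·0.881 = 0.031416 + 0.62463 = 0.65604.
By Bayes' theorem, P(H|E) = 0.031416 / 0.65604 = 0.048.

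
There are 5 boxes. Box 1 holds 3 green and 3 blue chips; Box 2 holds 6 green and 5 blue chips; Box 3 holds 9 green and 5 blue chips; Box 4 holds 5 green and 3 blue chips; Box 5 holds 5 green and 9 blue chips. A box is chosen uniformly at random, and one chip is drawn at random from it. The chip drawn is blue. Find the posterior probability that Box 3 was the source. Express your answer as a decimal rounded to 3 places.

Tabulate prior·likelihood by source: [1] prior 0.2, lik 0.5, product 0.1000; [2] prior 0.2, lik 0.4545, product 0.09091; [3] prior 0.2, lik 0.3571, product 0.07143; [4] prior 0.2, lik 0.375, product 0.07500; [5] prior 0.2, lik 0.6429, product 0.1286.
Normalizing constant = 0.46591; the posterior for Box 3 is its product over the sum, 0.07143/0.46591 = 0.153.

Posterior probability ≈ 0.153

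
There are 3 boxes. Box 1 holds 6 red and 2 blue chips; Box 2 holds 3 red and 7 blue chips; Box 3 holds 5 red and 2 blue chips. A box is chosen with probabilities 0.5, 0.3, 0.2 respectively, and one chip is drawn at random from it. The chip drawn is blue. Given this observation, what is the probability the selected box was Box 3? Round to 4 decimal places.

Posterior probability ≈ 0.1457

Tabulate prior·likelihood by source: [1] prior 0.5, lik 0.25, product 0.1250; [2] prior 0.3, lik 0.7, product 0.2100; [3] prior 0.2, lik 0.2857, product 0.05714.
Normalizing constant = 0.39214; the posterior for Box 3 is its product over the sum, 0.05714/0.39214 = 0.1457.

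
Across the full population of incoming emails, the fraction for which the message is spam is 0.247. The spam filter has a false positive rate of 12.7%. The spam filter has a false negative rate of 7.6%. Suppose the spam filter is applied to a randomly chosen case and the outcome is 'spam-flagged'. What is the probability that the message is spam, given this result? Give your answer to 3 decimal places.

Let H be the event that the message is spam. P(H) = 0.247, so P(¬H) = 0.753. With E the 'spam-flagged' result, P(E|H) = 0.924 and P(E|¬H) = 0.127.
P(E) = 0.924·0.247 + 0.127·0.753 = 0.22823 + 0.095631 = 0.32386.
By Bayes' theorem, P(H|E) = 0.22823 / 0.32386 = 0.705.

P(H | E) ≈ 0.705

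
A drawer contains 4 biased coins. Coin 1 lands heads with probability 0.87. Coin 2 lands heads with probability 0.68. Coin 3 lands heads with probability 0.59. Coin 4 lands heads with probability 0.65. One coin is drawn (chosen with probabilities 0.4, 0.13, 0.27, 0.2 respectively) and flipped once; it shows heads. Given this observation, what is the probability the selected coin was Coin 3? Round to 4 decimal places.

P(heads|C1) = 0.87; P(heads|C2) = 0.68; P(heads|C3) = 0.59; P(heads|C4) = 0.65.
Prior × likelihood for each source: 0.4·0.87=0.3480, 0.13·0.68=0.08840, 0.27·0.59=0.1593, 0.2·0.65=0.1300. Summing gives P(heads) = 0.72570.
P(Coin 3 | heads) = 0.1593 / 0.72570 = 0.2195.

Posterior probability ≈ 0.2195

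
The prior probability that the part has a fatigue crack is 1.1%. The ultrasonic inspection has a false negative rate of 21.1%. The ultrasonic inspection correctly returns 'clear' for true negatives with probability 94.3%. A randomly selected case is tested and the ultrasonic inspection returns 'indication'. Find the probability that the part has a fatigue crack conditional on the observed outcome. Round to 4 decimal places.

Let H be the event that the part has a fatigue crack. P(H) = 0.011, so P(¬H) = 0.989. With E the 'indication' result, P(E|H) = 0.789 and P(E|¬H) = 0.057.
P(E) = 0.789·0.011 + 0.057·0.989 = 0.0086790 + 0.056373 = 0.065052.
By Bayes' theorem, P(H|E) = 0.0086790 / 0.065052 = 0.1334.

P(H | E) ≈ 0.1334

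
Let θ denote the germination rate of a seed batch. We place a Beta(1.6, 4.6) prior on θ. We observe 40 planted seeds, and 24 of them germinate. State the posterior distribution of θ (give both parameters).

Posterior: Beta(25.6, 20.6)

Observing 24 successes and 16 failures updates Beta(1.6, 4.6) by adding the success and failure counts to the two shape parameters: α = 1.6+24 = 25.6, β = 4.6+16 = 20.6.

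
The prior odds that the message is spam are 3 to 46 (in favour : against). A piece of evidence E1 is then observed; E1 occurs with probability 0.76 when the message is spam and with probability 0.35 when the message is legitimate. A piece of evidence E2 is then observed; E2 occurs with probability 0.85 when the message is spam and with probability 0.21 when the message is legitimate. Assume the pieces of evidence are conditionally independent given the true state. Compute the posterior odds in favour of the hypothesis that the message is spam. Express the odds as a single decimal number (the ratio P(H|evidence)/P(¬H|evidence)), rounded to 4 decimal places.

Posterior odds ≈ 0.5732

Prior odds = 3/46 = 0.065217.
Likelihood ratio for E1 = 0.76/0.35 = 2.1714.
Likelihood ratio for E2 = 0.85/0.21 = 4.0476.
Posterior odds = prior odds × LR₁ × LR₂ = 0.57320.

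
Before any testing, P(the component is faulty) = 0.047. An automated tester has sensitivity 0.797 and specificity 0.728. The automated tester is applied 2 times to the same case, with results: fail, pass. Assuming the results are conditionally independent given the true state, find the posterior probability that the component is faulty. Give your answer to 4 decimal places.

With H the event that the component is faulty, the joint likelihood of the observed sequence is P(data|H) = 0.797·0.203 = 0.16179 and P(data|¬H) = 0.272·0.728 = 0.19802.
Bayes: P(H|data) = 0.047·0.16179 / (0.047·0.16179 + 0.953·0.19802) = 0.0076042/0.19631 = 0.0387.

Posterior P(H) ≈ 0.0387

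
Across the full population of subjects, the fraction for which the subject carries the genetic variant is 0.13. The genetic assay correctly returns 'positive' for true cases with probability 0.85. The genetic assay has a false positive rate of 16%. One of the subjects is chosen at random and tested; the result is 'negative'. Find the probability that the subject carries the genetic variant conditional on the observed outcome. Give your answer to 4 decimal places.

Let H be the event that the subject carries the genetic variant. P(H) = 0.13, so P(¬H) = 0.87. With E the 'negative' result, P(E|H) = 0.15 and P(E|¬H) = 0.84.
P(E) = 0.15·0.13 + 0.84·0.87 = 0.019500 + 0.73080 = 0.75030.
By Bayes' theorem, P(H|E) = 0.019500 / 0.75030 = 0.0260.

P(H | E) ≈ 0.0260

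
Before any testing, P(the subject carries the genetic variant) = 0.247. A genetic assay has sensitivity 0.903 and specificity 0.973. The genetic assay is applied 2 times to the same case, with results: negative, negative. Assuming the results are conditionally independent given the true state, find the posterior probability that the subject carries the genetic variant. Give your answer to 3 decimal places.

Posterior P(H) ≈ 0.003

With H the event that the subject carries the genetic variant, the joint likelihood of the observed sequence is P(data|H) = 0.097·0.097 = 0.0094090 and P(data|¬H) = 0.973·0.973 = 0.94673.
Bayes: P(H|data) = 0.247·0.0094090 / (0.247·0.0094090 + 0.753·0.94673) = 0.0023240/0.71521 = 0.0032.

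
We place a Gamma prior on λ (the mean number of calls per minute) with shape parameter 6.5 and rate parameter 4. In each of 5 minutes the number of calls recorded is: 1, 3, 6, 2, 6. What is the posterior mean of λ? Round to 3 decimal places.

Posterior mean ≈ 2.722

Total count ∑xᵢ = 18 over n = 5 minutes.
Gamma is conjugate to the Poisson likelihood: posterior is Gamma(shape = 6.5+18 = 24.5, rate = 4+5 = 9).
Posterior mean = shape/rate = 24.5/9 = 2.722.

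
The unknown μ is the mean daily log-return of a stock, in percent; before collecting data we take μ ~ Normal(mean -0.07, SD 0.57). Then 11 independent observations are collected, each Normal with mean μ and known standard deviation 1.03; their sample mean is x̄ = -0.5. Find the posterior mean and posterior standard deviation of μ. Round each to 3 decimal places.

With known σ, the Normal prior is conjugate. Weight on the data is w = (n/σ²)/(n/σ² + 1/τ₀²) = 10.3686/(10.3686+3.07787) = 0.77110.
Posterior mean = w·x̄ + (1−w)·μ₀ = 0.77110·-0.5 + 0.22890·-0.07 = -0.402. Posterior variance = 1/(10.3686+3.07787) = 0.0743692, so SD = 0.273.

Posterior mean ≈ -0.402; posterior SD ≈ 0.273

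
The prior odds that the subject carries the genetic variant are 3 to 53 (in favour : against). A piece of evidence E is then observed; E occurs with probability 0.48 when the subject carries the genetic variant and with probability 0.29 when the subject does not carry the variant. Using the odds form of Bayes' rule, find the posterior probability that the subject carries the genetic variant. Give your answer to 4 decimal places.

Posterior probability ≈ 0.0857

Prior odds = 3/53 = 0.056604. In log-odds, ln(0.056604) = -2.8717.
Add log likelihood ratio: ln(1.6552) = 0.50391.
Posterior log-odds = -2.3678, so posterior odds = exp(-2.3678) = 0.093689. Converting, P(H|E) = 0.093689/1.0937 = 0.0857.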